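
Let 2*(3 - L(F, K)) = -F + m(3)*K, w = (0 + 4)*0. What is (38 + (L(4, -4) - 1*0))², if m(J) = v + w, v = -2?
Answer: 1521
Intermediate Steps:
w = 0 (w = 4*0 = 0)
m(J) = -2 (m(J) = -2 + 0 = -2)
L(F, K) = 3 + K + F/2 (L(F, K) = 3 - (-F - 2*K)/2 = 3 + (K + F/2) = 3 + K + F/2)
(38 + (L(4, -4) - 1*0))² = (38 + ((3 - 4 + (½)*4) - 1*0))² = (38 + ((3 - 4 + 2) + 0))² = (38 + (1 + 0))² = (38 + 1)² = 39² = 1521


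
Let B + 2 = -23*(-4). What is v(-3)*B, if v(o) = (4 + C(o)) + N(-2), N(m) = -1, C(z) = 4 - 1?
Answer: 540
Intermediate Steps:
C(z) = 3
v(o) = 6 (v(o) = (4 + 3) - 1 = 7 - 1 = 6)
B = 90 (B = -2 - 23*(-4) = -2 + 92 = 90)
v(-3)*B = 6*90 = 540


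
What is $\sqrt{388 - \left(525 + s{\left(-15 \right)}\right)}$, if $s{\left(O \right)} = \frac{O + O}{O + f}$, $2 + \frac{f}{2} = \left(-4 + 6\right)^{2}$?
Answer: $\frac{i \sqrt{16907}}{11} \approx 11.821 i$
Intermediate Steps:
$f = 4$ ($f = -4 + 2 \left(-4 + 6\right)^{2} = -4 + 2 \cdot 2^{2} = -4 + 2 \cdot 4 = -4 + 8 = 4$)
$s{\left(O \right)} = \frac{2 O}{4 + O}$ ($s{\left(O \right)} = \frac{O + O}{O + 4} = \frac{2 O}{4 + O}$)
$\sqrt{388 - \left(525 + s{\left(-15 \right)}\right)} = \sqrt{388 - \left(525 + 2 \left(-15\right) \frac{1}{4 - 15}\right)} = \sqrt{388 - \left(525 + 2 \left(-15\right) \frac{1}{-11}\right)} = \sqrt{388 - \left(525 + 2 \left(-15\right) \left(- \frac{1}{11}\right)\right)} = \sqrt{388 - \frac{5805}{11}} = \sqrt{- \frac{1537}{11}} = \frac{i \sqrt{16907}}{11}$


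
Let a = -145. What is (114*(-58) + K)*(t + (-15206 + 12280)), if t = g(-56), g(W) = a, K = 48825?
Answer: -129636123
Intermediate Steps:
g(W) = -145
t = -145
(114*(-58) + K)*(t + (-15206 + 12280)) = (114*(-58) + 48825)*(-145 + (-15206 + 12280)) = (-6612 + 48825)*(-145 - 2926) = 42213*(-3071) = -129636123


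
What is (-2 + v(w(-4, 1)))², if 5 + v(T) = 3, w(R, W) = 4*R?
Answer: 16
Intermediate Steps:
v(T) = -2 (v(T) = -5 + 3 = -2)
(-2 + v(w(-4, 1)))² = (-2 - 2)² = (-4)² = 16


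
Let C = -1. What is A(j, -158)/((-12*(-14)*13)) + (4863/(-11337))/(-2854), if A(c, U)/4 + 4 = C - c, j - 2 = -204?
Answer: 531395617/1472188809 ≈ 0.36096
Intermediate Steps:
j = -202 (j = 2 - 204 = -202)
A(c, U) = -20 - 4*c (A(c, U) = -16 + 4*(-1 - c) = -16 + (-4 - 4*c) = -20 - 4*c)
A(j, -158)/((-12*(-14)*13)) + (4863/(-11337))/(-2854) = (-20 - 4*(-202))/((-12*(-14)*13)) + (4863/(-11337))/(-2854) = (-20 + 808)/((168*13)) + (4863*(-1/11337))*(-1/2854) = 788/2184 - 1621/3779*(-1/2854) = 788*(1/2184) + 1621/10785266 = 197/546 + 1621/10785266 = 531395617/1472188809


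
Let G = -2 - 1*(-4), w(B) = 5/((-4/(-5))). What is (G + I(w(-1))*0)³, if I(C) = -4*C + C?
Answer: 8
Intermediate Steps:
w(B) = 25/4 (w(B) = 5/((-4*(-⅕))) = 5/(⅘) = 5*(5/4) = 25/4)
I(C) = -3*C
G = 2 (G = -2 + 4 = 2)
(G + I(w(-1))*0)³ = (2 - 3*25/4*0)³ = (2 - 75/4*0)³ = (2 + 0)³ = 2³ = 8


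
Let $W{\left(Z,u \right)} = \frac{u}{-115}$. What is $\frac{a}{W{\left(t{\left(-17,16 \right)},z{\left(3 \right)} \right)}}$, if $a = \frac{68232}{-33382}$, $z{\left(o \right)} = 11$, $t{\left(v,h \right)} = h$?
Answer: $\frac{3923340}{183601} \approx 21.369$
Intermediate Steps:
$a = - \frac{34116}{16691}$ ($a = 68232 \left(- \frac{1}{33382}\right) = - \frac{34116}{16691} \approx -2.044$)
$W{\left(Z,u \right)} = - \frac{u}{115}$ ($W{\left(Z,u \right)} = u \left(- \frac{1}{115}\right) = - \frac{u}{115}$)
$\frac{a}{W{\left(t{\left(-17,16 \right)},z{\left(3 \right)} \right)}} = - \frac{34116}{16691 \left(\left(- \frac{1}{115}\right) 11\right)} = - \frac{34116}{16691 \left(- \frac{11}{115}\right)} = \left(- \frac{34116}{16691}\right) \left(- \frac{115}{11}\right) = \frac{3923340}{183601}$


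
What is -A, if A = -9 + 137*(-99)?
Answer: 13572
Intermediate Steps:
A = -13572 (A = -9 - 13563 = -13572)
-A = -1*(-13572) = 13572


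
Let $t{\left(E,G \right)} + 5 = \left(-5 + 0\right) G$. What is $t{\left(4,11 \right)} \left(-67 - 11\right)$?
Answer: $4680$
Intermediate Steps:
$t{\left(E,G \right)} = -5 - 5 G$ ($t{\left(E,G \right)} = -5 + \left(-5 + 0\right) G = -5 - 5 G$)
$t{\left(4,11 \right)} \left(-67 - 11\right) = \left(-5 - 55\right) \left(-67 - 11\right) = \left(-5 - 55\right) \left(-78\right) = \left(-60\right) \left(-78\right) = 4680$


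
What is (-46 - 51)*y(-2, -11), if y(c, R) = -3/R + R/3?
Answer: 10864/33 ≈ 329.21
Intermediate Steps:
y(c, R) = -3/R + R/3 (y(c, R) = -3/R + R*(⅓) = -3/R + R/3)
(-46 - 51)*y(-2, -11) = (-46 - 51)*(-3/(-11) + (⅓)*(-11)) = -97*(-3*(-1/11) - 11/3) = -97*(3/11 - 11/3) = -97*(-112/33) = 10864/33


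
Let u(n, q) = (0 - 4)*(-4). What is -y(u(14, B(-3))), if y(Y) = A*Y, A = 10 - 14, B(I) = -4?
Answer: 64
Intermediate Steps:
u(n, q) = 16 (u(n, q) = -4*(-4) = 16)
A = -4
y(Y) = -4*Y
-y(u(14, B(-3))) = -(-4)*16 = -1*(-64) = 64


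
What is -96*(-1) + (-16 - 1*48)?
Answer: 32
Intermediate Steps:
-96*(-1) + (-16 - 1*48) = 96 + (-16 - 48) = 96 - 64 = 32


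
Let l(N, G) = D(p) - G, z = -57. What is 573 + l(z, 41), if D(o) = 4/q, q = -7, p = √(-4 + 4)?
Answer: 3720/7 ≈ 531.43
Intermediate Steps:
p = 0 (p = √0 = 0)
D(o) = -4/7 (D(o) = 4/(-7) = 4*(-⅐) = -4/7)
l(N, G) = -4/7 - G
573 + l(z, 41) = 573 + (-4/7 - 1*41) = 573 + (-4/7 - 41) = 573 - 291/7 = 3720/7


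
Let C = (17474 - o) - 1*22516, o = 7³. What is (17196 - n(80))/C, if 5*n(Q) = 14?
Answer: -85966/26925 ≈ -3.1928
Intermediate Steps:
o = 343
n(Q) = 14/5 (n(Q) = (⅕)*14 = 14/5)
C = -5385 (C = (17474 - 1*343) - 1*22516 = (17474 - 343) - 22516 = 17131 - 22516 = -5385)
(17196 - n(80))/C = (17196 - 1*14/5)/(-5385) = (17196 - 14/5)*(-1/5385) = (85966/5)*(-1/5385) = -85966/26925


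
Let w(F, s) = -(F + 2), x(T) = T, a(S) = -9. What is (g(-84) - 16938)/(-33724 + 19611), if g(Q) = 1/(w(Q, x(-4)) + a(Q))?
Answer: 1236473/1030249 ≈ 1.2002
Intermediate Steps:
w(F, s) = -2 - F (w(F, s) = -(2 + F) = -2 - F)
g(Q) = 1/(-11 - Q) (g(Q) = 1/((-2 - Q) - 9) = 1/(-11 - Q))
(g(-84) - 16938)/(-33724 + 19611) = (-1/(11 - 84) - 16938)/(-33724 + 19611) = (-1/(-73) - 16938)/(-14113) = (-1*(-1/73) - 16938)*(-1/14113) = (1/73 - 16938)*(-1/14113) = -1236473/73*(-1/14113) = 1236473/1030249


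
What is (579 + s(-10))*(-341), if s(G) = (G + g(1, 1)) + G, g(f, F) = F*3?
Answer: -191642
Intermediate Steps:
g(f, F) = 3*F
s(G) = 3 + 2*G (s(G) = (G + 3*1) + G = (G + 3) + G = (3 + G) + G = 3 + 2*G)
(579 + s(-10))*(-341) = (579 + (3 + 2*(-10)))*(-341) = (579 + (3 - 20))*(-341) = (579 - 17)*(-341) = 562*(-341) = -191642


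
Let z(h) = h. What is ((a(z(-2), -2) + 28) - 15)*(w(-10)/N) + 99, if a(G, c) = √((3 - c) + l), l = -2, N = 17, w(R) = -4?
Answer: 1631/17 - 4*√3/17 ≈ 95.534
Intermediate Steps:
a(G, c) = √(1 - c) (a(G, c) = √((3 - c) - 2) = √(1 - c))
((a(z(-2), -2) + 28) - 15)*(w(-10)/N) + 99 = ((√(1 - 1*(-2)) + 28) - 15)*(-4/17) + 99 = ((√(1 + 2) + 28) - 15)*(-4*1/17) + 99 = ((√3 + 28) - 15)*(-4/17) + 99 = ((28 + √3) - 15)*(-4/17) + 99 = (13 + √3)*(-4/17) + 99 = (-52/17 - 4*√3/17) + 99 = 1631/17 - 4*√3/17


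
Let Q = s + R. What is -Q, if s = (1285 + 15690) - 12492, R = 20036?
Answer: -24519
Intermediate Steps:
s = 4483 (s = 16975 - 12492 = 4483)
Q = 24519 (Q = 4483 + 20036 = 24519)
-Q = -1*24519 = -24519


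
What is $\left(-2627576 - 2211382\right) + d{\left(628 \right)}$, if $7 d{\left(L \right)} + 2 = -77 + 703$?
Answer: $- \frac{33872082}{7} \approx -4.8389 \cdot 10^{6}$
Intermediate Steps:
$d{\left(L \right)} = \frac{624}{7}$ ($d{\left(L \right)} = - \frac{2}{7} + \frac{-77 + 703}{7} = - \frac{2}{7} + \frac{1}{7} \cdot 626 = - \frac{2}{7} + \frac{626}{7} = \frac{624}{7}$)
$\left(-2627576 - 2211382\right) + d{\left(628 \right)} = \left(-2627576 - 2211382\right) + \frac{624}{7} = -4838958 + \frac{624}{7} = - \frac{33872082}{7}$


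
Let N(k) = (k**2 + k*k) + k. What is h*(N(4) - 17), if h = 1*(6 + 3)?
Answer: 171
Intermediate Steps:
h = 9 (h = 1*9 = 9)
N(k) = k + 2*k**2 (N(k) = (k**2 + k**2) + k = 2*k**2 + k = k + 2*k**2)
h*(N(4) - 17) = 9*(4*(1 + 2*4) - 17) = 9*(4*(1 + 8) - 17) = 9*(4*9 - 17) = 9*(36 - 17) = 9*19 = 171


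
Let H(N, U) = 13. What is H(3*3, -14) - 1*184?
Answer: -171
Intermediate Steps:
H(3*3, -14) - 1*184 = 13 - 1*184 = 13 - 184 = -171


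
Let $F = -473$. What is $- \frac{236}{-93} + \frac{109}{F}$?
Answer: $\frac{101491}{43989} \approx 2.3072$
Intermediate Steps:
$- \frac{236}{-93} + \frac{109}{F} = - \frac{236}{-93} + \frac{109}{-473} = \left(-236\right) \left(- \frac{1}{93}\right) + 109 \left(- \frac{1}{473}\right) = \frac{236}{93} - \frac{109}{473} = \frac{101491}{43989}$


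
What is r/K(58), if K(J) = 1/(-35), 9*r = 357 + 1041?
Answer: -16310/3 ≈ -5436.7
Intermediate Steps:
r = 466/3 (r = (357 + 1041)/9 = (1/9)*1398 = 466/3 ≈ 155.33)
K(J) = -1/35
r/K(58) = 466/(3*(-1/35)) = (466/3)*(-35) = -16310/3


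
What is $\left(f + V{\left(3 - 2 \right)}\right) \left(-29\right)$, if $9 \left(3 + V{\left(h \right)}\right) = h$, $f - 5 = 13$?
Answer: $- \frac{3944}{9} \approx -438.22$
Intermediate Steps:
$f = 18$ ($f = 5 + 13 = 18$)
$V{\left(h \right)} = -3 + \frac{h}{9}$
$\left(f + V{\left(3 - 2 \right)}\right) \left(-29\right) = \left(18 - \left(3 - \frac{3 - 2}{9}\right)\right) \left(-29\right) = \left(18 + \left(-3 + \frac{1}{9} \cdot 1\right)\right) \left(-29\right) = \left(18 + \left(-3 + \frac{1}{9}\right)\right) \left(-29\right) = \left(18 - \frac{26}{9}\right) \left(-29\right) = \frac{136}{9} \left(-29\right) = - \frac{3944}{9}$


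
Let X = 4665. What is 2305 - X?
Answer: -2360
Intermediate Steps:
2305 - X = 2305 - 1*4665 = 2305 - 4665 = -2360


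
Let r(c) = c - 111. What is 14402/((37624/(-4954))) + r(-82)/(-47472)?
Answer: -423375204793/223260816 ≈ -1896.3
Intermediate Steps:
r(c) = -111 + c
14402/((37624/(-4954))) + r(-82)/(-47472) = 14402/((37624/(-4954))) + (-111 - 82)/(-47472) = 14402/((37624*(-1/4954))) - 193*(-1/47472) = 14402/(-18812/2477) + 193/47472 = 14402*(-2477/18812) + 193/47472 = -17836877/9406 + 193/47472 = -423375204793/223260816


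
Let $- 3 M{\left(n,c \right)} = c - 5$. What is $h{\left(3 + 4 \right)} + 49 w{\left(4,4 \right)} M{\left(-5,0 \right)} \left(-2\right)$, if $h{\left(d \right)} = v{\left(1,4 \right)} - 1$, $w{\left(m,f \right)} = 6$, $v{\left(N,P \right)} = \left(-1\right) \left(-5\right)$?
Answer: $-976$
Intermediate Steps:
$v{\left(N,P \right)} = 5$
$M{\left(n,c \right)} = \frac{5}{3} - \frac{c}{3}$ ($M{\left(n,c \right)} = - \frac{c - 5}{3} = - \frac{-5 + c}{3} = \frac{5}{3} - \frac{c}{3}$)
$h{\left(d \right)} = 4$ ($h{\left(d \right)} = 5 - 1 = 4$)
$h{\left(3 + 4 \right)} + 49 w{\left(4,4 \right)} M{\left(-5,0 \right)} \left(-2\right) = 4 + 49 \cdot 6 \left(\frac{5}{3} - 0\right) \left(-2\right) = 4 + 49 \cdot 6 \left(\frac{5}{3} + 0\right) \left(-2\right) = 4 + 49 \cdot 6 \cdot \frac{5}{3} \left(-2\right) = 4 + 49 \cdot 10 \left(-2\right) = 4 + 49 \left(-20\right) = 4 - 980 = -976$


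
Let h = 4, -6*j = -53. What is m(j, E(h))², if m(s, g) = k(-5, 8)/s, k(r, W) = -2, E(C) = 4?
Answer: 144/2809 ≈ 0.051264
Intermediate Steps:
j = 53/6 (j = -⅙*(-53) = 53/6 ≈ 8.8333)
m(s, g) = -2/s
m(j, E(h))² = (-2/53/6)² = (-2*6/53)² = (-12/53)² = 144/2809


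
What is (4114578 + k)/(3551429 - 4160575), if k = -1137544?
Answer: -1488517/304573 ≈ -4.8872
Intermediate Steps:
(4114578 + k)/(3551429 - 4160575) = (4114578 - 1137544)/(3551429 - 4160575) = 2977034/(-609146) = 2977034*(-1/609146) = -1488517/304573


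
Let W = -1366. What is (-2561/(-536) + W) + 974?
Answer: -207551/536 ≈ -387.22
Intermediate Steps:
(-2561/(-536) + W) + 974 = (-2561/(-536) - 1366) + 974 = (-2561*(-1/536) - 1366) + 974 = (2561/536 - 1366) + 974 = -729615/536 + 974 = -207551/536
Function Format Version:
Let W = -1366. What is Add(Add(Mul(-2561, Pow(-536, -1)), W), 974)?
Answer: Rational(-207551, 536) ≈ -387.22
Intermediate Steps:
Add(Add(Mul(-2561, Pow(-536, -1)), W), 974) = Add(Add(Mul(-2561, Pow(-536, -1)), -1366), 974) = Add(Add(Mul(-2561, Rational(-1, 536)), -1366), 974) = Add(Add(Rational(2561, 536), -1366), 974) = Add(Rational(-729615, 536), 974) = Rational(-207551, 536)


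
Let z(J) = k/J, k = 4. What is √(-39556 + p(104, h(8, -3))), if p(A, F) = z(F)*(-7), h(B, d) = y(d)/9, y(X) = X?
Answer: 4*I*√2467 ≈ 198.68*I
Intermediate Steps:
z(J) = 4/J
h(B, d) = d/9
p(A, F) = -28/F (p(A, F) = (4/F)*(-7) = -28/F)
√(-39556 + p(104, h(8, -3))) = √(-39556 - 28/((⅑)*(-3))) = √(-39556 - 28/(-⅓)) = √(-39556 - 28*(-3)) = √(-39556 + 84) = √(-39472) = 4*I*√2467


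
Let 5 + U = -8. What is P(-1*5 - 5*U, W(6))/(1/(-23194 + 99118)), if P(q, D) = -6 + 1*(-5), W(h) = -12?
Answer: -835164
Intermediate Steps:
U = -13 (U = -5 - 8 = -13)
P(q, D) = -11 (P(q, D) = -6 - 5 = -11)
P(-1*5 - 5*U, W(6))/(1/(-23194 + 99118)) = -11/(1/(-23194 + 99118)) = -11/(1/75924) = -11/1/75924 = -11*75924 = -835164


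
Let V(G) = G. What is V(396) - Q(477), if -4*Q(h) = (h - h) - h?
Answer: 1107/4 ≈ 276.75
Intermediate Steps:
Q(h) = h/4 (Q(h) = -((h - h) - h)/4 = -(0 - h)/4 = -(-1)*h/4 = h/4)
V(396) - Q(477) = 396 - 477/4 = 1107/4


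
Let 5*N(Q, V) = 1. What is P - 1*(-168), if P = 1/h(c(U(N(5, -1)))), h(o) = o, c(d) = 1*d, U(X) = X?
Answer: 173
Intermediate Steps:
N(Q, V) = 1/5 (N(Q, V) = (1/5)*1 = 1/5)
c(d) = d
P = 5 (P = 1/(1/5) = 5)
P - 1*(-168) = 5 - 1*(-168) = 5 + 168 = 173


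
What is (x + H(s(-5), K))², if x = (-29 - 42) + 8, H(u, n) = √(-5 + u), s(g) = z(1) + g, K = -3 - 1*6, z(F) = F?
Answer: 3960 - 378*I ≈ 3960.0 - 378.0*I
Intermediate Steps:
K = -9 (K = -3 - 6 = -9)
s(g) = 1 + g
x = -63 (x = -71 + 8 = -63)
(x + H(s(-5), K))² = (-63 + √(-5 + (1 - 5)))² = (-63 + √(-5 - 4))² = (-63 + √(-9))² = (-63 + 3*I)²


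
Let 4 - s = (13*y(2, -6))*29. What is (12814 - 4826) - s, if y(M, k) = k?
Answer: 5722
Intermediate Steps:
s = 2266 (s = 4 - 13*(-6)*29 = 4 - (-78)*29 = 4 - 1*(-2262) = 4 + 2262 = 2266)
(12814 - 4826) - s = (12814 - 4826) - 1*2266 = 7988 - 2266 = 5722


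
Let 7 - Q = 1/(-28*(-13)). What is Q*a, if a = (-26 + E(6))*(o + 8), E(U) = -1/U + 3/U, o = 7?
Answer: -140085/52 ≈ -2693.9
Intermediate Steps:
E(U) = 2/U
Q = 2547/364 (Q = 7 - 1/((-28*(-13))) = 7 - 1/364 = 2547/364 ≈ 6.9973)
a = -385 (a = (-26 + 2/6)*(7 + 8) = (-26 + 2*(⅙))*15 = (-26 + ⅓)*15 = -77/3*15 = -385)
Q*a = (2547/364)*(-385) = -140085/52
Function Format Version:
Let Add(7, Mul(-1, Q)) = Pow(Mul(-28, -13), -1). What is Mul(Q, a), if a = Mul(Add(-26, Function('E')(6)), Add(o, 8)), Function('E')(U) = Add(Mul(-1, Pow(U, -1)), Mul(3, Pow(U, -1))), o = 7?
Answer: Rational(-140085, 52) ≈ -2693.9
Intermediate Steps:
Function('E')(U) = Mul(2, Pow(U, -1))
Q = Rational(2547, 364) (Q = Add(7, Mul(-1, Pow(Mul(-28, -13), -1))) = Add(7, Mul(-1, Pow(364, -1))) = Add(7, Mul(-1, Rational(1, 364))) = Add(7, Rational(-1, 364)) = Rational(2547, 364) ≈ 6.9973)
a = -385 (a = Mul(Add(-26, Mul(2, Pow(6, -1))), Add(7, 8)) = Mul(Add(-26, Mul(2, Rational(1, 6))), 15) = Mul(Add(-26, Rational(1, 3)), 15) = Mul(Rational(-77, 3), 15) = -385)
Mul(Q, a) = Mul(Rational(2547, 364), -385) = Rational(-140085, 52)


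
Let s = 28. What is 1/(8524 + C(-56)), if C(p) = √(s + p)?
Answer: 2131/18164651 - I*√7/36329302 ≈ 0.00011732 - 7.2827e-8*I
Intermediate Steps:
C(p) = √(28 + p)
1/(8524 + C(-56)) = 1/(8524 + √(28 - 56)) = 1/(8524 + √(-28)) = 1/(8524 + 2*I*√7)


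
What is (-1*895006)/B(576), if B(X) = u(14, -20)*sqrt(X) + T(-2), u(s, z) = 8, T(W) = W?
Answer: -447503/95 ≈ -4710.6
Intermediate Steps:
B(X) = -2 + 8*sqrt(X) (B(X) = 8*sqrt(X) - 2 = -2 + 8*sqrt(X))
(-1*895006)/B(576) = (-1*895006)/(-2 + 8*sqrt(576)) = -895006/(-2 + 8*24) = -895006/(-2 + 192) = -895006/190 = -895006*1/190 = -447503/95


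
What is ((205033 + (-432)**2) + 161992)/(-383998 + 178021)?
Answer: -553649/205977 ≈ -2.6879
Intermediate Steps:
((205033 + (-432)**2) + 161992)/(-383998 + 178021) = ((205033 + 186624) + 161992)/(-205977) = (391657 + 161992)*(-1/205977) = 553649*(-1/205977) = -553649/205977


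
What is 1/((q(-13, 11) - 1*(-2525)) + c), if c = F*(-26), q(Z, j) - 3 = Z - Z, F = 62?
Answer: 1/916 ≈ 0.0010917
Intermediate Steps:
q(Z, j) = 3 (q(Z, j) = 3 + (Z - Z) = 3 + 0 = 3)
c = -1612 (c = 62*(-26) = -1612)
1/((q(-13, 11) - 1*(-2525)) + c) = 1/((3 - 1*(-2525)) - 1612) = 1/((3 + 2525) - 1612) = 1/(2528 - 1612) = 1/916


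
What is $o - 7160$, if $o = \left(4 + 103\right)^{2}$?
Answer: $4289$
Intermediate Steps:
$o = 11449$ ($o = 107^{2} = 11449$)
$o - 7160 = 11449 - 7160 = 4289$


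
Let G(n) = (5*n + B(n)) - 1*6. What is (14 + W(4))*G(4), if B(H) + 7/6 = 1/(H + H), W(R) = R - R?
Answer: 2177/12 ≈ 181.42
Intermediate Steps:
W(R) = 0
B(H) = -7/6 + 1/(2*H) (B(H) = -7/6 + 1/(H + H) = -7/6 + 1/(2*H))
G(n) = -6 + 5*n + (3 - 7*n)/(6*n) (G(n) = (5*n + (3 - 7*n)/(6*n)) - 1*6 = (5*n + (3 - 7*n)/(6*n)) - 6 = -6 + 5*n + (3 - 7*n)/(6*n))
(14 + W(4))*G(4) = (14 + 0)*(-43/6 + (1/2)/4 + 5*4) = 14*(-43/6 + (1/2)*(1/4) + 20) = 14*(-43/6 + 1/8 + 20) = 14*(311/24) = 2177/12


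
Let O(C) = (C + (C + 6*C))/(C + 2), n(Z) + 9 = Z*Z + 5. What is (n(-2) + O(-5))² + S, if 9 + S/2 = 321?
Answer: 7216/9 ≈ 801.78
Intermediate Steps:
S = 624 (S = -18 + 2*321 = -18 + 642 = 624)
n(Z) = -4 + Z² (n(Z) = -9 + (Z*Z + 5) = -9 + (Z² + 5) = -9 + (5 + Z²) = -4 + Z²)
O(C) = 8*C/(2 + C) (O(C) = (C + 7*C)/(2 + C) = (8*C)/(2 + C) = 8*C/(2 + C))
(n(-2) + O(-5))² + S = ((-4 + (-2)²) + 8*(-5)/(2 - 5))² + 624 = ((-4 + 4) + 8*(-5)/(-3))² + 624 = (0 + 8*(-5)*(-⅓))² + 624 = (0 + 40/3)² + 624 = (40/3)² + 624 = 1600/9 + 624 = 7216/9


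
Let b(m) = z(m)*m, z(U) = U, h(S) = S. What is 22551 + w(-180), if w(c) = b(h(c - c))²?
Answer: 22551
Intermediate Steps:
b(m) = m² (b(m) = m*m = m²)
w(c) = 0 (w(c) = ((c - c)²)² = (0²)² = 0² = 0)
22551 + w(-180) = 22551 + 0 = 22551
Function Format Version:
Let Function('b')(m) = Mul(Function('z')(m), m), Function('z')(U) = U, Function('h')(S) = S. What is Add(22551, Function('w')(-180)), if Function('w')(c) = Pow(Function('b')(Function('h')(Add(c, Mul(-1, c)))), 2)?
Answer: 22551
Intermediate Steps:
Function('b')(m) = Pow(m, 2) (Function('b')(m) = Mul(m, m) = Pow(m, 2))
Function('w')(c) = 0 (Function('w')(c) = Pow(Pow(Add(c, Mul(-1, c)), 2), 2) = Pow(Pow(0, 2), 2) = Pow(0, 2) = 0)
Add(22551, Function('w')(-180)) = Add(22551, 0) = 22551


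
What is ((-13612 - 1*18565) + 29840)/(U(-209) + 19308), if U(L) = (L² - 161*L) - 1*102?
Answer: -2337/96536 ≈ -0.024209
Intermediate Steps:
U(L) = -102 + L² - 161*L (U(L) = (L² - 161*L) - 102 = -102 + L² - 161*L)
((-13612 - 1*18565) + 29840)/(U(-209) + 19308) = ((-13612 - 1*18565) + 29840)/((-102 + (-209)² - 161*(-209)) + 19308) = ((-13612 - 18565) + 29840)/((-102 + 43681 + 33649) + 19308) = (-32177 + 29840)/(77228 + 19308) = -2337/96536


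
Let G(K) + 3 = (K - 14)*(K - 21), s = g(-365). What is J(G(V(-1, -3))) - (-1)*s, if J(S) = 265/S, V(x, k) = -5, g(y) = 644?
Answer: 316469/491 ≈ 644.54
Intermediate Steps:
s = 644
G(K) = -3 + (-21 + K)*(-14 + K) (G(K) = -3 + (K - 14)*(K - 21) = -3 + (-14 + K)*(-21 + K) = -3 + (-21 + K)*(-14 + K))
J(G(V(-1, -3))) - (-1)*s = 265/(291 + (-5)² - 35*(-5)) - (-1)*644 = 265/(291 + 25 + 175) - 1*(-644) = 265/491 + 644 = 316469/491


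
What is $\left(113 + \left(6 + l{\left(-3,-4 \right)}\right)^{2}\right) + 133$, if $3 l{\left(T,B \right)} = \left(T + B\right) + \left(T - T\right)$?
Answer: $\frac{2335}{9} \approx 259.44$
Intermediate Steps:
$l{\left(T,B \right)} = \frac{B}{3} + \frac{T}{3}$ ($l{\left(T,B \right)} = \frac{\left(T + B\right) + \left(T - T\right)}{3} = \frac{\left(B + T\right) + 0}{3} = \frac{B + T}{3} = \frac{B}{3} + \frac{T}{3}$)
$\left(113 + \left(6 + l{\left(-3,-4 \right)}\right)^{2}\right) + 133 = \left(113 + \left(6 + \left(\frac{1}{3} \left(-4\right) + \frac{1}{3} \left(-3\right)\right)\right)^{2}\right) + 133 = \left(113 + \left(6 - \frac{7}{3}\right)^{2}\right) + 133 = \left(113 + \left(\frac{11}{3}\right)^{2}\right) + 133 = \left(113 + \frac{121}{9}\right) + 133 = \frac{1138}{9} + 133 = \frac{2335}{9}$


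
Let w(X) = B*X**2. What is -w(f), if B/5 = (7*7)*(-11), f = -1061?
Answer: 3033818095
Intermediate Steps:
B = -2695 (B = 5*((7*7)*(-11)) = 5*(49*(-11)) = 5*(-539) = -2695)
w(X) = -2695*X**2
-w(f) = -(-2695)*(-1061)**2 = -(-2695)*1125721 = -1*(-3033818095) = 3033818095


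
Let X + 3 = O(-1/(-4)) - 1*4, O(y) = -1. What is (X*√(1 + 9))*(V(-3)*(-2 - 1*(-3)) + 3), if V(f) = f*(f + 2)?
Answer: -48*√10 ≈ -151.79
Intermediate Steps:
V(f) = f*(2 + f)
X = -8 (X = -3 + (-1 - 1*4) = -3 + (-1 - 4) = -3 - 5 = -8)
(X*√(1 + 9))*(V(-3)*(-2 - 1*(-3)) + 3) = (-8*√(1 + 9))*((-3*(2 - 3))*(-2 - 1*(-3)) + 3) = (-8*√10)*((-3*(-1))*(-2 + 3) + 3) = (-8*√10)*(3*1 + 3) = (-8*√10)*(3 + 3) = -8*√10*6 = -48*√10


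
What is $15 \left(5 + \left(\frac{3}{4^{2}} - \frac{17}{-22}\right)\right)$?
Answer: $\frac{15735}{176} \approx 89.403$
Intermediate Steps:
$15 \left(5 + \left(\frac{3}{4^{2}} - \frac{17}{-22}\right)\right) = 15 \left(5 + \left(\frac{3}{16} - - \frac{17}{22}\right)\right) = 15 \left(5 + \left(3 \cdot \frac{1}{16} + \frac{17}{22}\right)\right) = 15 \left(5 + \left(\frac{3}{16} + \frac{17}{22}\right)\right) = 15 \left(5 + \frac{169}{176}\right) = 15 \cdot \frac{1049}{176} = \frac{15735}{176}$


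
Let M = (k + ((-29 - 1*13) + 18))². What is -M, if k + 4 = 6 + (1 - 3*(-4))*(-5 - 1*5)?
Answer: -23104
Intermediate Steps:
k = -128 (k = -4 + (6 + (1 - 3*(-4))*(-5 - 1*5)) = -4 + (6 + (1 + 12)*(-5 - 5)) = -4 + (6 + 13*(-10)) = -4 + (6 - 130) = -4 - 124 = -128)
M = 23104 (M = (-128 + ((-29 - 1*13) + 18))² = (-128 + ((-29 - 13) + 18))² = (-128 + (-42 + 18))² = (-128 - 24)² = (-152)² = 23104)
-M = -1*23104 = -23104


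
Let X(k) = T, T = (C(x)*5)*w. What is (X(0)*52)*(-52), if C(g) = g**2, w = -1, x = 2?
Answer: 54080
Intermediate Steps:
T = -20 (T = (2**2*5)*(-1) = (4*5)*(-1) = 20*(-1) = -20)
X(k) = -20
(X(0)*52)*(-52) = -20*52*(-52) = -1040*(-52) = 54080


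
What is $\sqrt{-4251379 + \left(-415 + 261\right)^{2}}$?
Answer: $i \sqrt{4227663} \approx 2056.1 i$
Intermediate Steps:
$\sqrt{-4251379 + \left(-415 + 261\right)^{2}} = \sqrt{-4251379 + \left(-154\right)^{2}} = \sqrt{-4251379 + 23716} = \sqrt{-4227663} = i \sqrt{4227663}$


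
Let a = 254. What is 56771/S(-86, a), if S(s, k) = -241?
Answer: -56771/241 ≈ -235.56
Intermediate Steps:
56771/S(-86, a) = 56771/(-241) = 56771*(-1/241) = -56771/241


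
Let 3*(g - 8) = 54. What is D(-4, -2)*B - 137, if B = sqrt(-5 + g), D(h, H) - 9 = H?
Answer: -137 + 7*sqrt(21) ≈ -104.92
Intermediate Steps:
g = 26 (g = 8 + (1/3)*54 = 8 + 18 = 26)
D(h, H) = 9 + H
B = sqrt(21) (B = sqrt(-5 + 26) = sqrt(21) ≈ 4.5826)
D(-4, -2)*B - 137 = (9 - 2)*sqrt(21) - 137 = 7*sqrt(21) - 137 = -137 + 7*sqrt(21)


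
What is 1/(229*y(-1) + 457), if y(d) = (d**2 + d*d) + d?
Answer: 1/686 ≈ 0.0014577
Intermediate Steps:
y(d) = d + 2*d**2 (y(d) = (d**2 + d**2) + d = 2*d**2 + d = d + 2*d**2)
1/(229*y(-1) + 457) = 1/(229*(-(1 + 2*(-1))) + 457) = 1/(229*(-(1 - 2)) + 457) = 1/(229*(-1*(-1)) + 457) = 1/(229*1 + 457) = 1/(229 + 457) = 1/686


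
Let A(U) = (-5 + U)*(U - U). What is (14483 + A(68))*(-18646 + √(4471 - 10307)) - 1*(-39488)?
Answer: -270010530 + 28966*I*√1459 ≈ -2.7001e+8 + 1.1064e+6*I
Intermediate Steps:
A(U) = 0 (A(U) = (-5 + U)*0 = 0)
(14483 + A(68))*(-18646 + √(4471 - 10307)) - 1*(-39488) = (14483 + 0)*(-18646 + √(4471 - 10307)) - 1*(-39488) = 14483*(-18646 + √(-5836)) + 39488 = 14483*(-18646 + 2*I*√1459) + 39488 = (-270050018 + 28966*I*√1459) + 39488 = -270010530 + 28966*I*√1459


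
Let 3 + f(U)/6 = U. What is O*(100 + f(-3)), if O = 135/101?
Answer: 8640/101 ≈ 85.545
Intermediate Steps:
f(U) = -18 + 6*U
O = 135/101 (O = 135*(1/101) = 135/101 ≈ 1.3366)
O*(100 + f(-3)) = 135*(100 + (-18 + 6*(-3)))/101 = 135*(100 + (-18 - 18))/101 = 135*(100 - 36)/101 = (135/101)*64 = 8640/101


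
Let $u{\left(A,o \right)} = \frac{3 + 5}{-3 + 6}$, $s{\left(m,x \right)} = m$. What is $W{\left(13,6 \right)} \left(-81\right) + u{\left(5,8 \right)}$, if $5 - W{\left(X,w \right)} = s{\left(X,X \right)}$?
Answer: $\frac{1952}{3} \approx 650.67$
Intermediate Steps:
$u{\left(A,o \right)} = \frac{8}{3}$
$W{\left(X,w \right)} = 5 - X$
$W{\left(13,6 \right)} \left(-81\right) + u{\left(5,8 \right)} = \left(5 - 13\right) \left(-81\right) + \frac{8}{3} = \left(-8\right) \left(-81\right) + \frac{8}{3} = 648 + \frac{8}{3} = \frac{1952}{3}$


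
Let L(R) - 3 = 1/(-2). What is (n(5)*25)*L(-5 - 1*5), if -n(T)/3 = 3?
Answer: -1125/2 ≈ -562.50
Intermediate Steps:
L(R) = 5/2 (L(R) = 3 + 1/(-2) = 3 - ½ = 5/2)
n(T) = -9 (n(T) = -3*3 = -9)
(n(5)*25)*L(-5 - 1*5) = -9*25*(5/2) = -225*5/2 = -1125/2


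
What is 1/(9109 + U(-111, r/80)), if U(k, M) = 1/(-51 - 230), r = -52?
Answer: 281/2559628 ≈ 0.00010978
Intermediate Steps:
U(k, M) = -1/281 (U(k, M) = 1/(-281) = -1/281)
1/(9109 + U(-111, r/80)) = 1/(9109 - 1/281) = 1/(2559628/281) = 281/2559628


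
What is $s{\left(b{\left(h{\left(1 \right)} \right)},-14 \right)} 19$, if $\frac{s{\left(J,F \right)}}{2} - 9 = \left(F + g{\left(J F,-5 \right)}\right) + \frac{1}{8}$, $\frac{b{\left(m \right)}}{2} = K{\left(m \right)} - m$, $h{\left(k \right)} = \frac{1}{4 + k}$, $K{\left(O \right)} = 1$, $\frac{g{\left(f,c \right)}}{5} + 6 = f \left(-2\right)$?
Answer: $\frac{28747}{4} \approx 7186.8$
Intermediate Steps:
$g{\left(f,c \right)} = -30 - 10 f$ ($g{\left(f,c \right)} = -30 + 5 f \left(-2\right) = -30 + 5 \left(- 2 f\right) = -30 - 10 f$)
$b{\left(m \right)} = 2 - 2 m$ ($b{\left(m \right)} = 2 \left(1 - m\right) = 2 - 2 m$)
$s{\left(J,F \right)} = - \frac{167}{4} + 2 F - 20 F J$ ($s{\left(J,F \right)} = 18 + 2 \left(\left(F - \left(30 + 10 J F\right)\right) + \frac{1}{8}\right) = 18 + 2 \left(\left(F - \left(30 + 10 F J\right)\right) + \frac{1}{8}\right) = 18 + 2 \left(\left(-30 + F - 10 F J\right) + \frac{1}{8}\right) = 18 + 2 \left(- \frac{239}{8} + F - 10 F J\right) = 18 - \left(\frac{239}{4} - 2 F + 20 F J\right) = - \frac{167}{4} + 2 F - 20 F J$)
$s{\left(b{\left(h{\left(1 \right)} \right)},-14 \right)} 19 = \left(- \frac{167}{4} + 2 \left(-14\right) - - 280 \left(2 - \frac{2}{4 + 1}\right)\right) 19 = \left(- \frac{167}{4} - 28 - - 280 \left(2 - \frac{2}{5}\right)\right) 19 = \left(- \frac{167}{4} - 28 - \left(-280\right) \frac{8}{5}\right) 19 = \left(- \frac{167}{4} - 28 + 448\right) 19 = \frac{1513}{4} \cdot 19 = \frac{28747}{4}$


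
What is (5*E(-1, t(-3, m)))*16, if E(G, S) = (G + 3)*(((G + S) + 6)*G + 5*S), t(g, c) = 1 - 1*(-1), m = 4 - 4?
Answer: 480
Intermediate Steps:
m = 0
t(g, c) = 2 (t(g, c) = 1 + 1 = 2)
E(G, S) = (3 + G)*(5*S + G*(6 + G + S)) (E(G, S) = (3 + G)*((6 + G + S)*G + 5*S) = (3 + G)*(G*(6 + G + S) + 5*S) = (3 + G)*(5*S + G*(6 + G + S)))
(5*E(-1, t(-3, m)))*16 = (5*((-1)³ + 9*(-1)² + 15*2 + 18*(-1) + 2*(-1)² + 8*(-1)*2))*16 = (5*(-1 + 9*1 + 30 - 18 + 2*1 - 16))*16 = (5*(-1 + 9 + 30 - 18 + 2 - 16))*16 = (5*6)*16 = 30*16 = 480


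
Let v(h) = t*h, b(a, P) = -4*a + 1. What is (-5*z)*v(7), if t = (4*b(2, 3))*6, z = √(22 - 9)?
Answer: 5880*√13 ≈ 21201.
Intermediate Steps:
z = √13 ≈ 3.6056
b(a, P) = 1 - 4*a
t = -168 (t = (4*(1 - 4*2))*6 = (4*(1 - 8))*6 = (4*(-7))*6 = -28*6 = -168)
v(h) = -168*h
(-5*z)*v(7) = (-5*√13)*(-168*7) = -5*√13*(-1176) = 5880*√13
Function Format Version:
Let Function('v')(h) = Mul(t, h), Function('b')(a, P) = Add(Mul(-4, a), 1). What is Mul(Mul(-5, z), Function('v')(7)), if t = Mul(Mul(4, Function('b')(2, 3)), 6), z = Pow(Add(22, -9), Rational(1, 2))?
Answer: Mul(5880, Pow(13, Rational(1, 2))) ≈ 21201.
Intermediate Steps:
z = Pow(13, Rational(1, 2)) ≈ 3.6056
Function('b')(a, P) = Add(1, Mul(-4, a))
t = -168 (t = Mul(Mul(4, Add(1, Mul(-4, 2))), 6) = Mul(Mul(4, Add(1, -8)), 6) = Mul(Mul(4, -7), 6) = Mul(-28, 6) = -168)
Function('v')(h) = Mul(-168, h)
Mul(Mul(-5, z), Function('v')(7)) = Mul(Mul(-5, Pow(13, Rational(1, 2))), Mul(-168, 7)) = Mul(Mul(-5, Pow(13, Rational(1, 2))), -1176) = Mul(5880, Pow(13, Rational(1, 2)))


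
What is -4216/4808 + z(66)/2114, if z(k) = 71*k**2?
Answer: 92380399/635257 ≈ 145.42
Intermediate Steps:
-4216/4808 + z(66)/2114 = -4216/4808 + (71*66**2)/2114 = -4216*1/4808 + (71*4356)*(1/2114) = -527/601 + 309276*(1/2114) = -527/601 + 154638/1057 = 92380399/635257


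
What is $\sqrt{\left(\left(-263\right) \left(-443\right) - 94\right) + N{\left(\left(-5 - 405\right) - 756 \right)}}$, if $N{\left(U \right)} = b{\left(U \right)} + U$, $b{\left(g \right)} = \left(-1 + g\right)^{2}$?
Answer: $\sqrt{1477138} \approx 1215.4$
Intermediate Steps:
$N{\left(U \right)} = U + \left(-1 + U\right)^{2}$ ($N{\left(U \right)} = \left(-1 + U\right)^{2} + U = U + \left(-1 + U\right)^{2}$)
$\sqrt{\left(\left(-263\right) \left(-443\right) - 94\right) + N{\left(\left(-5 - 405\right) - 756 \right)}} = \sqrt{\left(\left(-263\right) \left(-443\right) - 94\right) + \left(\left(\left(-5 - 405\right) - 756\right) + \left(-1 - 1166\right)^{2}\right)} = \sqrt{\left(116509 - 94\right) + \left(\left(-410 - 756\right) + \left(-1 - 1166\right)^{2}\right)} = \sqrt{116415 - \left(1166 - \left(-1 - 1166\right)^{2}\right)} = \sqrt{116415 - \left(1166 - \left(-1167\right)^{2}\right)} = \sqrt{116415 + \left(-1166 + 1361889\right)} = \sqrt{116415 + 1360723} = \sqrt{1477138}$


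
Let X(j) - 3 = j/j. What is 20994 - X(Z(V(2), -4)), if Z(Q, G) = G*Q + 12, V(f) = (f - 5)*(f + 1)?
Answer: 20990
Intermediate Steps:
V(f) = (1 + f)*(-5 + f) (V(f) = (-5 + f)*(1 + f) = (1 + f)*(-5 + f))
Z(Q, G) = 12 + G*Q
X(j) = 4 (X(j) = 3 + j/j = 3 + 1 = 4)
20994 - X(Z(V(2), -4)) = 20994 - 1*4 = 20994 - 4 = 20990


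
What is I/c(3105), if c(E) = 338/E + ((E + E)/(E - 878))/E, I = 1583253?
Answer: 10947933258255/758936 ≈ 1.4425e+7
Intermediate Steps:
c(E) = 2/(-878 + E) + 338/E (c(E) = 338/E + ((2*E)/(-878 + E))/E = 338/E + (2*E/(-878 + E))/E = 338/E + 2/(-878 + E) = 2/(-878 + E) + 338/E)
I/c(3105) = 1583253/((4*(-74191 + 85*3105)/(3105*(-878 + 3105)))) = 1583253/((4*(1/3105)*(-74191 + 263925)/2227)) = 1583253/((4*(1/3105)*(1/2227)*189734)) = 1583253/(758936/6914835) = 1583253*(6914835/758936) = 10947933258255/758936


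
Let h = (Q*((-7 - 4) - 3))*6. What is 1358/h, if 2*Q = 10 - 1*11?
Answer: 97/3 ≈ 32.333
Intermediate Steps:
Q = -½ (Q = (10 - 1*11)/2 = (10 - 11)/2 = (½)*(-1) = -½ ≈ -0.50000)
h = 42 (h = -((-7 - 4) - 3)/2*6 = -(-11 - 3)/2*6 = -½*(-14)*6 = 7*6 = 42)
1358/h = 1358/42 = 1358*(1/42) = 97/3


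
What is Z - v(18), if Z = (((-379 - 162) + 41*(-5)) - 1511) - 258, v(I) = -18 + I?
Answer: -2515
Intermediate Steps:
Z = -2515 (Z = ((-541 - 205) - 1511) - 258 = (-746 - 1511) - 258 = -2257 - 258 = -2515)
Z - v(18) = -2515 - (-18 + 18) = -2515 - 1*0 = -2515 + 0 = -2515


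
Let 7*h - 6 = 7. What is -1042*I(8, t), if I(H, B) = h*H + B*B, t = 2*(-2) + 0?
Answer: -225072/7 ≈ -32153.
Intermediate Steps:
h = 13/7 (h = 6/7 + (1/7)*7 = 6/7 + 1 = 13/7 ≈ 1.8571)
t = -4 (t = -4 + 0 = -4)
I(H, B) = B**2 + 13*H/7 (I(H, B) = 13*H/7 + B*B = 13*H/7 + B**2 = B**2 + 13*H/7)
-1042*I(8, t) = -1042*((-4)**2 + (13/7)*8) = -1042*(16 + 104/7) = -1042*216/7 = -225072/7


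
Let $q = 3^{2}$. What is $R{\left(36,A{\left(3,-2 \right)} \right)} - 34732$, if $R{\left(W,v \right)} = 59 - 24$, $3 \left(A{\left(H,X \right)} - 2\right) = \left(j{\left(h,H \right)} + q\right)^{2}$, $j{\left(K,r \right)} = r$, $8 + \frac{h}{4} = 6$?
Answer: $-34697$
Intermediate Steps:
$h = -8$ ($h = -32 + 4 \cdot 6 = -32 + 24 = -8$)
$q = 9$
$A{\left(H,X \right)} = 2 + \frac{\left(9 + H\right)^{2}}{3}$ ($A{\left(H,X \right)} = 2 + \frac{\left(H + 9\right)^{2}}{3} = 2 + \frac{\left(9 + H\right)^{2}}{3}$)
$R{\left(W,v \right)} = 35$ ($R{\left(W,v \right)} = 59 - 24 = 35$)
$R{\left(36,A{\left(3,-2 \right)} \right)} - 34732 = 35 - 34732 = -34697$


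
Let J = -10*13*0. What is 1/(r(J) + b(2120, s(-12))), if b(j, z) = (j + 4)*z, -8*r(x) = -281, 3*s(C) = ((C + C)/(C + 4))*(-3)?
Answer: -8/50695 ≈ -0.00015781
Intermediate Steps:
J = 0 (J = -130*0 = 0)
s(C) = -2*C/(4 + C) (s(C) = (((C + C)/(C + 4))*(-3))/3 = (((2*C)/(4 + C))*(-3))/3 = ((2*C/(4 + C))*(-3))/3 = (-6*C/(4 + C))/3 = -2*C/(4 + C))
r(x) = 281/8 (r(x) = -⅛*(-281) = 281/8)
b(j, z) = z*(4 + j) (b(j, z) = (4 + j)*z = z*(4 + j))
1/(r(J) + b(2120, s(-12))) = 1/(281/8 + (-2*(-12)/(4 - 12))*(4 + 2120)) = 1/(281/8 - 2*(-12)/(-8)*2124) = 1/(281/8 - 2*(-12)*(-⅛)*2124) = 1/(281/8 - 3*2124) = 1/(281/8 - 6372) = 1/(-50695/8) = -8/50695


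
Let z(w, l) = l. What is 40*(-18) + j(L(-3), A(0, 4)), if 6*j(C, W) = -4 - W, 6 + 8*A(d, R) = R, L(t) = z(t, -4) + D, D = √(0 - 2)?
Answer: -5765/8 ≈ -720.63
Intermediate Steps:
D = I*√2 (D = √(-2) = I*√2 ≈ 1.4142*I)
L(t) = -4 + I*√2
A(d, R) = -¾ + R/8
j(C, W) = -⅔ - W/6 (j(C, W) = (-4 - W)/6 = -⅔ - W/6)
40*(-18) + j(L(-3), A(0, 4)) = 40*(-18) + (-⅔ - (-¾ + (⅛)*4)/6) = -720 + (-⅔ - (-¾ + ½)/6) = -720 + (-⅔ - ⅙*(-¼)) = -720 + (-⅔ + 1/24) = -720 - 5/8 = -5765/8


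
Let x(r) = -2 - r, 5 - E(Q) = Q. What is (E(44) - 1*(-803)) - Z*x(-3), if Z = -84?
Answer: 848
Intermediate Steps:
E(Q) = 5 - Q
(E(44) - 1*(-803)) - Z*x(-3) = ((5 - 1*44) - 1*(-803)) - (-84)*(-2 - 1*(-3)) = ((5 - 44) + 803) - (-84)*(-2 + 3) = (-39 + 803) - (-84) = 764 - 1*(-84) = 764 + 84 = 848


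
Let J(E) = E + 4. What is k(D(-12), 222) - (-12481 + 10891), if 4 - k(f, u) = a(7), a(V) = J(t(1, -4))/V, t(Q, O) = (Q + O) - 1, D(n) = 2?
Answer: 1594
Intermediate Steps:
t(Q, O) = -1 + O + Q (t(Q, O) = (O + Q) - 1 = -1 + O + Q)
J(E) = 4 + E
a(V) = 0 (a(V) = (4 + (-1 - 4 + 1))/V = (4 - 4)/V = 0/V = 0)
k(f, u) = 4 (k(f, u) = 4 - 1*0 = 4 + 0 = 4)
k(D(-12), 222) - (-12481 + 10891) = 4 - (-12481 + 10891) = 4 - 1*(-1590) = 4 + 1590 = 1594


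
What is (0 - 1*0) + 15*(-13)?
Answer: -195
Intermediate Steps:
(0 - 1*0) + 15*(-13) = (0 + 0) - 195 = 0 - 195 = -195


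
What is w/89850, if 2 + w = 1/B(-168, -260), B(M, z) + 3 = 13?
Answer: -19/898500 ≈ -2.1146e-5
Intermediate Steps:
B(M, z) = 10 (B(M, z) = -3 + 13 = 10)
w = -19/10 (w = -2 + 1/10 = -2 + ⅒ = -19/10 ≈ -1.9000)
w/89850 = -19/10/89850 = -19/10*1/89850 = -19/898500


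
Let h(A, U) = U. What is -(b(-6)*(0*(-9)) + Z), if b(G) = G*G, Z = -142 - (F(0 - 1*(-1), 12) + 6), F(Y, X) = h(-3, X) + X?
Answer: 172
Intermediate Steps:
F(Y, X) = 2*X (F(Y, X) = X + X = 2*X)
Z = -172 (Z = -142 - (2*12 + 6) = -142 - (24 + 6) = -142 - 1*30 = -142 - 30 = -172)
b(G) = G**2
-(b(-6)*(0*(-9)) + Z) = -((-6)**2*(0*(-9)) - 172) = -(36*0 - 172) = -(0 - 172) = -1*(-172) = 172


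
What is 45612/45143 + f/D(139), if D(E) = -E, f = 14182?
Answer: -90553994/896411 ≈ -101.02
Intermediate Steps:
45612/45143 + f/D(139) = 45612/45143 + 14182/((-1*139)) = 45612*(1/45143) + 14182/(-139) = 6516/6449 + 14182*(-1/139) = 6516/6449 - 14182/139 = -90553994/896411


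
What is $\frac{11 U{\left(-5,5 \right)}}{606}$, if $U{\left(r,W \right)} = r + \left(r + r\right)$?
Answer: $- \frac{55}{202} \approx -0.27228$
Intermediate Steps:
$U{\left(r,W \right)} = 3 r$ ($U{\left(r,W \right)} = r + 2 r = 3 r$)
$\frac{11 U{\left(-5,5 \right)}}{606} = \frac{11 \cdot 3 \left(-5\right)}{606} = 11 \left(-15\right) \frac{1}{606} = \left(-165\right) \frac{1}{606} = - \frac{55}{202}$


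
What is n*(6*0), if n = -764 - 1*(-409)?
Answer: 0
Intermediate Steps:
n = -355 (n = -764 + 409 = -355)
n*(6*0) = -2130*0 = -355*0 = 0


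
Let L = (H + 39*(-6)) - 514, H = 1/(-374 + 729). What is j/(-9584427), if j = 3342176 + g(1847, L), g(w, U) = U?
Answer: -1186206941/3402471585 ≈ -0.34863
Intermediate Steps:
H = 1/355 ≈ 0.0028169
L = -265539/355 (L = (1/355 + 39*(-6)) - 514 = (1/355 - 234) - 514 = -83069/355 - 514 = -265539/355 ≈ -748.00)
j = 1186206941/355 (j = 3342176 - 265539/355 = 1186206941/355 ≈ 3.3414e+6)
j/(-9584427) = (1186206941/355)/(-9584427) = (1186206941/355)*(-1/9584427) = -1186206941/3402471585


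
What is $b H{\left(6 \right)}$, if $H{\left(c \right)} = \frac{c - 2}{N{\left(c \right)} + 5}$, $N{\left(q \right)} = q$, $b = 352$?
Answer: $128$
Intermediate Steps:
$H{\left(c \right)} = \frac{-2 + c}{5 + c}$ ($H{\left(c \right)} = \frac{c - 2}{c + 5} = \frac{-2 + c}{5 + c}$)
$b H{\left(6 \right)} = 352 \frac{-2 + 6}{5 + 6} = 352 \cdot \frac{1}{11} \cdot 4 = 352 \cdot \frac{4}{11} = 128$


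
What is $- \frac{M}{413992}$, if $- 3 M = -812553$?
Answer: $- \frac{270851}{413992} \approx -0.65424$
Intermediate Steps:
$M = 270851$ ($M = \left(- \frac{1}{3}\right) \left(-812553\right) = 270851$)
$- \frac{M}{413992} = - \frac{270851}{413992}$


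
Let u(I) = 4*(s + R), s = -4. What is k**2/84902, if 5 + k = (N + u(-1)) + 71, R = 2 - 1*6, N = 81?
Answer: 13225/84902 ≈ 0.15577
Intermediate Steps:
R = -4 (R = 2 - 6 = -4)
u(I) = -32 (u(I) = 4*(-4 - 4) = 4*(-8) = -32)
k = 115 (k = -5 + ((81 - 32) + 71) = -5 + (49 + 71) = -5 + 120 = 115)
k**2/84902 = 115**2/84902 = 13225*(1/84902) = 13225/84902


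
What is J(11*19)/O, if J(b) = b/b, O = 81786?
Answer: 1/81786 ≈ 1.2227e-5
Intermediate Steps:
J(b) = 1
J(11*19)/O = 1/81786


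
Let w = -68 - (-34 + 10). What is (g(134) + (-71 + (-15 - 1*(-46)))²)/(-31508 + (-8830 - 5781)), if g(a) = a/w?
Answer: -11711/338206 ≈ -0.034627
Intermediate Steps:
w = -44 (w = -68 - 1*(-24) = -68 + 24 = -44)
g(a) = -a/44 (g(a) = a/(-44) = a*(-1/44) = -a/44)
(g(134) + (-71 + (-15 - 1*(-46)))²)/(-31508 + (-8830 - 5781)) = (-1/44*134 + (-71 + (-15 - 1*(-46)))²)/(-31508 + (-8830 - 5781)) = (-67/22 + (-71 + (-15 + 46))²)/(-31508 - 14611) = (-67/22 + (-71 + 31)²)/(-46119) = (-67/22 + (-40)²)*(-1/46119) = (-67/22 + 1600)*(-1/46119) = (35133/22)*(-1/46119) = -11711/338206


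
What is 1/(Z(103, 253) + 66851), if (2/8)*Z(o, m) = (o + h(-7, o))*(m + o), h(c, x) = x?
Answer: 1/360195 ≈ 2.7763e-6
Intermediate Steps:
Z(o, m) = 8*o*(m + o) (Z(o, m) = 4*((o + o)*(m + o)) = 4*((2*o)*(m + o)) = 4*(2*o*(m + o)) = 8*o*(m + o))
1/(Z(103, 253) + 66851) = 1/(8*103*(253 + 103) + 66851) = 1/(8*103*356 + 66851) = 1/(293344 + 66851) = 1/360195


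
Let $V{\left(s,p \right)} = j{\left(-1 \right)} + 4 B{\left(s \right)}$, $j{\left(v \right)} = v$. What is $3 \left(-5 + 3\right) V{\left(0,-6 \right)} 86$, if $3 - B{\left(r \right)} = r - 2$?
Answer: $-9804$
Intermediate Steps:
$B{\left(r \right)} = 5 - r$ ($B{\left(r \right)} = 3 - \left(r - 2\right) = 3 - \left(-2 + r\right) = 5 - r$)
$V{\left(s,p \right)} = 19 - 4 s$ ($V{\left(s,p \right)} = -1 + 4 \left(5 - s\right) = -1 - \left(-20 + 4 s\right) = 19 - 4 s$)
$3 \left(-5 + 3\right) V{\left(0,-6 \right)} 86 = 3 \left(-5 + 3\right) \left(19 - 0\right) 86 = 3 \left(-2\right) \left(19 + 0\right) 86 = \left(-6\right) 19 \cdot 86 = \left(-114\right) 86 = -9804$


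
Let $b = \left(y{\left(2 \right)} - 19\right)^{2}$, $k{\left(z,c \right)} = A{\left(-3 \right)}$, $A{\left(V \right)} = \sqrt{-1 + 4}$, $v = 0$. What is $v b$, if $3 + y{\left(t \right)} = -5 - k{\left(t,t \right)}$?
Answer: $0$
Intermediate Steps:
$A{\left(V \right)} = \sqrt{3}$
$k{\left(z,c \right)} = \sqrt{3}$
$y{\left(t \right)} = -8 - \sqrt{3}$ ($y{\left(t \right)} = -3 - \left(5 + \sqrt{3}\right) = -8 - \sqrt{3}$)
$b = \left(-27 - \sqrt{3}\right)^{2}$ ($b = \left(\left(-8 - \sqrt{3}\right) - 19\right)^{2} = \left(-27 - \sqrt{3}\right)^{2} \approx 825.53$)
$v b = 0 \left(27 + \sqrt{3}\right)^{2} = 0$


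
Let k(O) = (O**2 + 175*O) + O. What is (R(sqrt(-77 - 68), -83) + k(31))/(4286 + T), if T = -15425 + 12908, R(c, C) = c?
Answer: 6417/1769 + I*sqrt(145)/1769 ≈ 3.6275 + 0.006807*I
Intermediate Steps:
k(O) = O**2 + 176*O
T = -2517
(R(sqrt(-77 - 68), -83) + k(31))/(4286 + T) = (sqrt(-77 - 68) + 31*(176 + 31))/(4286 - 2517) = (sqrt(-145) + 31*207)/1769 = (I*sqrt(145) + 6417)*(1/1769) = (6417 + I*sqrt(145))*(1/1769) = 6417/1769 + I*sqrt(145)/1769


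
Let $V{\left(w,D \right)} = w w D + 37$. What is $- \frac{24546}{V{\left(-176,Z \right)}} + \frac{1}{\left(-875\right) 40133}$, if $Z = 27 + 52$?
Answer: $- \frac{861968987891}{85934721033875} \approx -0.010031$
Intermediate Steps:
$Z = 79$
$V{\left(w,D \right)} = 37 + D w^{2}$ ($V{\left(w,D \right)} = w^{2} D + 37 = D w^{2} + 37 = 37 + D w^{2}$)
$- \frac{24546}{V{\left(-176,Z \right)}} + \frac{1}{\left(-875\right) 40133} = - \frac{24546}{37 + 79 \left(-176\right)^{2}} + \frac{1}{\left(-875\right) 40133} = - \frac{24546}{37 + 79 \cdot 30976} - \frac{1}{35116375} = - \frac{24546}{37 + 2447104} - \frac{1}{35116375} = - \frac{24546}{2447141} - \frac{1}{35116375} = - \frac{861968987891}{85934721033875}$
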